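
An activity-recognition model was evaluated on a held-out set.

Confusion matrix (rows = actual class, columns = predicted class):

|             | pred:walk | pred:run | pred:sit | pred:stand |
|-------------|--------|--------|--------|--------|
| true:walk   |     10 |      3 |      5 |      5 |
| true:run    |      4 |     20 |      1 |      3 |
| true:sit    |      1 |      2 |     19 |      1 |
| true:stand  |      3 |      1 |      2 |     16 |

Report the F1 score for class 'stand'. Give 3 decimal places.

0.681

Take TP from the diagonal, FP from the rest of the 'stand' prediction marginal, FN from the rest of the 'stand' actual marginal.
F1 score = 2·TP/(2·TP+FP+FN).
stand: TP=16, FP=5+3+1=9, FN=3+1+2=6 → 32/47 = 0.6809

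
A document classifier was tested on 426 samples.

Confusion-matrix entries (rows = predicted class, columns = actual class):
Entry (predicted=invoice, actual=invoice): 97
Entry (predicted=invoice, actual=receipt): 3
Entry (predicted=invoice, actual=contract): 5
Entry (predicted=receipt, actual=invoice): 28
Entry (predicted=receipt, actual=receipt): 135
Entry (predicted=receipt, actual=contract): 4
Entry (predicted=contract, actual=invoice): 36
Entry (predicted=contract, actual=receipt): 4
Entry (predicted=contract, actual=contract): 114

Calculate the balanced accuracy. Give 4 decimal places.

Balanced accuracy = mean of per-class recall.
  invoice: recall = 97/161 = 0.60248
  receipt: recall = 135/142 = 0.95070
  contract: recall = 114/123 = 0.92683
Mean = (0.60248 + 0.95070 + 0.92683) / 3 = 0.8267

0.8267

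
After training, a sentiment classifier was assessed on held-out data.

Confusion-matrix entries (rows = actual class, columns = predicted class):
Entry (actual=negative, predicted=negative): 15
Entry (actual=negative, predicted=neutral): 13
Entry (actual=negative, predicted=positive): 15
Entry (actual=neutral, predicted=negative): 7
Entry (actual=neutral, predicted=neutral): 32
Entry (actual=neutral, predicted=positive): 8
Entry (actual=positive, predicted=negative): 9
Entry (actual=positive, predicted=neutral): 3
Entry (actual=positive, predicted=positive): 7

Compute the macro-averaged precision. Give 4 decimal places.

0.4613

Per-class precision (TP/(TP+FP)):
  negative: TP=15, FP=7+9=16 → 15/31 = 0.48387
  neutral: TP=32, FP=13+3=16 → 32/48 = 0.66667
  positive: TP=7, FP=15+8=23 → 7/30 = 0.23333
Macro-precision = mean = (0.48387 + 0.66667 + 0.23333) / 3 = 0.4613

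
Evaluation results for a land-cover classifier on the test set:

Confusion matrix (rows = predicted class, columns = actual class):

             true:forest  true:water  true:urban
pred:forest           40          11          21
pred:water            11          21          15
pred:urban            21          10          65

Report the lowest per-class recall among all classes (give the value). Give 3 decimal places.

0.500

Per-class recall (TP/(TP+FN)):
  forest: TP=40, FN=11+21=32 → 40/72 = 0.5556
  water: TP=21, FN=11+10=21 → 21/42 = 0.5000
  urban: TP=65, FN=21+15=36 → 65/101 = 0.6436
Lowest is class 'water' with recall = 0.500.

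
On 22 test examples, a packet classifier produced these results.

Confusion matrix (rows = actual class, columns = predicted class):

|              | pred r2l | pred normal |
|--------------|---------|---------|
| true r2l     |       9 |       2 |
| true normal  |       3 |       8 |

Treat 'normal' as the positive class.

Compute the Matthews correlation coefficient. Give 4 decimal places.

0.5477

MCC = (TP·TN − FP·FN) / √((TP+FP)(TP+FN)(TN+FP)(TN+FN))
Numerator = 8·9 − 2·3 = 66
Denominator = √(10·11·11·12) = √14520 = 120.4990
MCC = 66 / 120.4990 = 0.5477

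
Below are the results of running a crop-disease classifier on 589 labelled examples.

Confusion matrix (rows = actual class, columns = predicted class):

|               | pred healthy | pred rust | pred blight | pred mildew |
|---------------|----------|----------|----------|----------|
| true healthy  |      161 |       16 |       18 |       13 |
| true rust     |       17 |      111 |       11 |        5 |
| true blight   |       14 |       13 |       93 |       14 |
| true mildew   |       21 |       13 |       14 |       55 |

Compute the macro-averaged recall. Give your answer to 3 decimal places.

Per-class recall (TP/(TP+FN)):
  healthy: TP=161, FN=16+18+13=47 → 161/208 = 0.7740
  rust: TP=111, FN=17+11+5=33 → 111/144 = 0.7708
  blight: TP=93, FN=14+13+14=41 → 93/134 = 0.6940
  mildew: TP=55, FN=21+13+14=48 → 55/103 = 0.5340
Macro-recall = mean = (0.7740 + 0.7708 + 0.6940 + 0.5340) / 4 = 0.693

0.693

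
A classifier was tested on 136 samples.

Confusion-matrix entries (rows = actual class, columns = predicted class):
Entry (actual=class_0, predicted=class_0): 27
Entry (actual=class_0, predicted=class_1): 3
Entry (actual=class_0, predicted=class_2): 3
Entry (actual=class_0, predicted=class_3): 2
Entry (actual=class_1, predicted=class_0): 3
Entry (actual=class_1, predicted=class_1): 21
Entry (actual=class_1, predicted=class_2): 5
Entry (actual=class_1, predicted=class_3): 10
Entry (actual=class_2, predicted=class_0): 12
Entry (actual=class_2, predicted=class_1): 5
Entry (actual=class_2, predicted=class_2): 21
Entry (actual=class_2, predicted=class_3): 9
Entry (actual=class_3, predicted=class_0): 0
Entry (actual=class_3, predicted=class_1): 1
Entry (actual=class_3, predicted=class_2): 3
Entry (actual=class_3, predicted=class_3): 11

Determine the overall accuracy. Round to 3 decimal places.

Accuracy = trace / total = (27+21+21+11=80) / 136 = 80/136 = 0.588

0.588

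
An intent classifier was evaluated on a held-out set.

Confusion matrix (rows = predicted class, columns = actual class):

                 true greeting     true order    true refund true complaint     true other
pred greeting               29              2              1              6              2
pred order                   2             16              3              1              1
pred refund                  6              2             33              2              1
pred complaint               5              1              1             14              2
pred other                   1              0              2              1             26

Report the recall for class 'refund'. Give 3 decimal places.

One-vs-rest for 'refund': TP = diagonal; FP = other classes predicted 'refund'; FN = 'refund' predicted as other.
recall = TP/(TP+FN).
refund: TP=33, FN=1+3+1+2=7 → 33/40 = 0.8250

0.825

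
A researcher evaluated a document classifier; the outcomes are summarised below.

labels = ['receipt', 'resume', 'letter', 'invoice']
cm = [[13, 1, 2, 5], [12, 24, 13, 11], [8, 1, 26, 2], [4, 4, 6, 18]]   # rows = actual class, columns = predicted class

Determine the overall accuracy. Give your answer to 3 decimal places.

0.540

Accuracy = trace / total = (13+24+26+18=81) / 150 = 81/150 = 0.540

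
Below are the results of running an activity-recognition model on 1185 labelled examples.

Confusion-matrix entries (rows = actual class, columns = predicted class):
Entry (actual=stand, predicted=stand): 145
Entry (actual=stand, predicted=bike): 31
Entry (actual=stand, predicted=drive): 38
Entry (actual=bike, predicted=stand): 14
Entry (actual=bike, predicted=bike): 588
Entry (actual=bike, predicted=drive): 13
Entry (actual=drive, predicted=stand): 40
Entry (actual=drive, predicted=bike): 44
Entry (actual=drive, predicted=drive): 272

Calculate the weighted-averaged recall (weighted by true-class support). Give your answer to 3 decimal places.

0.848

Per-class recall (TP/(TP+FN)):
  stand: TP=145, FN=31+38=69 → 145/214 = 0.6776
  bike: TP=588, FN=14+13=27 → 588/615 = 0.9561
  drive: TP=272, FN=40+44=84 → 272/356 = 0.7640
Weighted-recall = Σ (supportᵢ/N)·recallᵢ with N=1185: (214/1185)·0.6776 + (615/1185)·0.9561 + (356/1185)·0.7640 = 0.848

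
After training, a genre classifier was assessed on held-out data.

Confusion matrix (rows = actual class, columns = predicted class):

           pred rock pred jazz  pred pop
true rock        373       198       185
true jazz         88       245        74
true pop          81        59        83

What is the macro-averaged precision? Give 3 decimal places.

Per-class precision (TP/(TP+FP)):
  rock: TP=373, FP=88+81=169 → 373/542 = 0.6882
  jazz: TP=245, FP=198+59=257 → 245/502 = 0.4880
  pop: TP=83, FP=185+74=259 → 83/342 = 0.2427
Macro-precision = mean = (0.6882 + 0.4880 + 0.2427) / 3 = 0.473

0.473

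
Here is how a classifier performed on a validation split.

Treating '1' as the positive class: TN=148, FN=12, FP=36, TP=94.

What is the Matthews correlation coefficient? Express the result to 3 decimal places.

MCC = (TP·TN − FP·FN) / √((TP+FP)(TP+FN)(TN+FP)(TN+FN))
Numerator = 94·148 − 36·12 = 13480
Denominator = √(130·106·184·160) = √405683200 = 20141.5789
MCC = 13480 / 20141.5789 = 0.669

0.669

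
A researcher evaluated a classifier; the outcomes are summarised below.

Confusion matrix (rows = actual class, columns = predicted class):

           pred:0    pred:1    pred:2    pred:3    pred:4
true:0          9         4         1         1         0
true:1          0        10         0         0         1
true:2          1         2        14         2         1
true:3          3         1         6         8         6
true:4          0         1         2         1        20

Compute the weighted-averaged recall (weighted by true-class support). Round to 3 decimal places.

0.649

Per-class recall (TP/(TP+FN)):
  0: TP=9, FN=4+1+1+0=6 → 9/15 = 0.6000
  1: TP=10, FN=0+0+0+1=1 → 10/11 = 0.9091
  2: TP=14, FN=1+2+2+1=6 → 14/20 = 0.7000
  3: TP=8, FN=3+1+6+6=16 → 8/24 = 0.3333
  4: TP=20, FN=0+1+2+1=4 → 20/24 = 0.8333
Weighted-recall = Σ (supportᵢ/N)·recallᵢ with N=94: (15/94)·0.6000 + (11/94)·0.9091 + (20/94)·0.7000 + (24/94)·0.3333 + (24/94)·0.8333 = 0.649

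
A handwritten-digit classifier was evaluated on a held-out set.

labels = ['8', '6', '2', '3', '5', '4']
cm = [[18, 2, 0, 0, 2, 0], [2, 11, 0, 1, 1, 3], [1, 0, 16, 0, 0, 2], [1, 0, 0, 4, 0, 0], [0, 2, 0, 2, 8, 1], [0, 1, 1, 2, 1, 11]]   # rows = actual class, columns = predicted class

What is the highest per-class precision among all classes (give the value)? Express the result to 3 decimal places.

0.941

Per-class precision (TP/(TP+FP)):
  8: TP=18, FP=2+1+1+0+0=4 → 18/22 = 0.8182
  6: TP=11, FP=2+0+0+2+1=5 → 11/16 = 0.6875
  2: TP=16, FP=0+0+0+0+1=1 → 16/17 = 0.9412
  3: TP=4, FP=0+1+0+2+2=5 → 4/9 = 0.4444
  5: TP=8, FP=2+1+0+0+1=4 → 8/12 = 0.6667
  4: TP=11, FP=0+3+2+0+1=6 → 11/17 = 0.6471
Highest is class '2' with precision = 0.941.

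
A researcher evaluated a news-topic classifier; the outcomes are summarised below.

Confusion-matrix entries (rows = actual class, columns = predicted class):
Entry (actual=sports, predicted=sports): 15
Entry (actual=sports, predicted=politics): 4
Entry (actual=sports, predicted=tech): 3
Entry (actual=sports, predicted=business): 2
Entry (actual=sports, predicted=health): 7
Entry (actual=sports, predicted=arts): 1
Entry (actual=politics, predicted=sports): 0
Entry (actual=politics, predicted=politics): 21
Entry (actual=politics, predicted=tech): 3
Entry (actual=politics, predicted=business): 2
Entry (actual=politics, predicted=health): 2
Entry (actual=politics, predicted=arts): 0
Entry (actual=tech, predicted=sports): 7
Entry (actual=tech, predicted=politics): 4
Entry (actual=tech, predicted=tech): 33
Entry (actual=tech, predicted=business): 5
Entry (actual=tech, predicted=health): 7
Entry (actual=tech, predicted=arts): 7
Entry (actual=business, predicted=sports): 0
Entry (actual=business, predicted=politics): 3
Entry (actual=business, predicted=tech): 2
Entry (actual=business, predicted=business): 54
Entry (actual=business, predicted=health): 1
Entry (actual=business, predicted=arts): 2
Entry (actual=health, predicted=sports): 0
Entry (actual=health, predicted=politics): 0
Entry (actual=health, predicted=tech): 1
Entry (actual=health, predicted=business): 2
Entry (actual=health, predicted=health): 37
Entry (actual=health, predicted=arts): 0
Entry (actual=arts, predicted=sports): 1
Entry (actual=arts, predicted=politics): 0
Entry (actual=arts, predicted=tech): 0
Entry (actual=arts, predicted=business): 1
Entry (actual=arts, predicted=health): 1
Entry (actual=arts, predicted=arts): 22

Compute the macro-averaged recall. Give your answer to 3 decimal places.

0.736

Per-class recall (TP/(TP+FN)):
  sports: TP=15, FN=4+3+2+7+1=17 → 15/32 = 0.4688
  politics: TP=21, FN=0+3+2+2+0=7 → 21/28 = 0.7500
  tech: TP=33, FN=7+4+5+7+7=30 → 33/63 = 0.5238
  business: TP=54, FN=0+3+2+1+2=8 → 54/62 = 0.8710
  health: TP=37, FN=0+0+1+2+0=3 → 37/40 = 0.9250
  arts: TP=22, FN=1+0+0+1+1=3 → 22/25 = 0.8800
Macro-recall = mean = (0.4688 + 0.7500 + 0.5238 + 0.8710 + 0.9250 + 0.8800) / 6 = 0.736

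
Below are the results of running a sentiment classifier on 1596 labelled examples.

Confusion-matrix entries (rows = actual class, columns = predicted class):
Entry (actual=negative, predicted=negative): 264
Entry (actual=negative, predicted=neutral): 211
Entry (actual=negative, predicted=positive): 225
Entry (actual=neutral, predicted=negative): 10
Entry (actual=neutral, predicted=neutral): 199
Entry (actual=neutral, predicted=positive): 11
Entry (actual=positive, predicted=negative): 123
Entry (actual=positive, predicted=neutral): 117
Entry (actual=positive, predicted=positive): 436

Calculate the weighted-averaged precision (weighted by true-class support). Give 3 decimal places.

Per-class precision (TP/(TP+FP)):
  negative: TP=264, FP=10+123=133 → 264/397 = 0.6650
  neutral: TP=199, FP=211+117=328 → 199/527 = 0.3776
  positive: TP=436, FP=225+11=236 → 436/672 = 0.6488
Weighted-precision = Σ (supportᵢ/N)·precisionᵢ with N=1596: (700/1596)·0.6650 + (220/1596)·0.3776 + (676/1596)·0.6488 = 0.619

0.619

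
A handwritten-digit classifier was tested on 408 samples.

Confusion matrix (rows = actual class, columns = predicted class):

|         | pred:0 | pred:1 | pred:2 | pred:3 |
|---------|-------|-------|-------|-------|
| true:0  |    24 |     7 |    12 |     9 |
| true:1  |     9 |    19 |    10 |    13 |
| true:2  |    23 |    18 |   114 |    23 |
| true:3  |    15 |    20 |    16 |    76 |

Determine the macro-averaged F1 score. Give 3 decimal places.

0.506

Per-class F1 score (2·TP/(2·TP+FP+FN)):
  0: TP=24, FP=9+23+15=47, FN=7+12+9=28 → 48/123 = 0.3902
  1: TP=19, FP=7+18+20=45, FN=9+10+13=32 → 38/115 = 0.3304
  2: TP=114, FP=12+10+16=38, FN=23+18+23=64 → 228/330 = 0.6909
  3: TP=76, FP=9+13+23=45, FN=15+20+16=51 → 152/248 = 0.6129
Macro-F1 score = mean = (0.3902 + 0.3304 + 0.6909 + 0.6129) / 4 = 0.506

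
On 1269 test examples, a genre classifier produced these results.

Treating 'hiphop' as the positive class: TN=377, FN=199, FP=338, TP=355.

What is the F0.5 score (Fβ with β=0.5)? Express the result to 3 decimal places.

0.534

Fβ = (1+β²)·TP / ((1+β²)·TP + β²·FN + FP), with β²=1/4
= 1.25·355 / (1.25·355 + 0.25·199 + 338) = 0.534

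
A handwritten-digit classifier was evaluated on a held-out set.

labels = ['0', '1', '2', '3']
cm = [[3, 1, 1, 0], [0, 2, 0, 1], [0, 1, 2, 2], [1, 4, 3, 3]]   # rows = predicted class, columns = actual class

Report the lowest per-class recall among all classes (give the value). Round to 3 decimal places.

Per-class recall (TP/(TP+FN)):
  0: TP=3, FN=0+0+1=1 → 3/4 = 0.7500
  1: TP=2, FN=1+1+4=6 → 2/8 = 0.2500
  2: TP=2, FN=1+0+3=4 → 2/6 = 0.3333
  3: TP=3, FN=0+1+2=3 → 3/6 = 0.5000
Lowest is class '1' with recall = 0.250.

0.250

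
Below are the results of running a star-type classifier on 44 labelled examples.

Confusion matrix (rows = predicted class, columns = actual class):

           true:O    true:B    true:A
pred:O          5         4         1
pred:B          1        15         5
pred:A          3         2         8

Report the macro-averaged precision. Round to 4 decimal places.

0.6099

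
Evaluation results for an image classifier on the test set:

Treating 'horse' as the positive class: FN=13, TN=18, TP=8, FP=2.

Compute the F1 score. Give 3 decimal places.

0.516

Precision = TP/(TP+FP) = 8/10 = 0.8000
Recall = TP/(TP+FN) = 8/21 = 0.3810
F1 = 2·TP/(2·TP+FP+FN) = 16/31 = 0.516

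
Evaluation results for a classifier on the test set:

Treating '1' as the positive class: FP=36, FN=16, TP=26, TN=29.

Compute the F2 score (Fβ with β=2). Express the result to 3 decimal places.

0.565

Fβ = (1+β²)·TP / ((1+β²)·TP + β²·FN + FP), with β²=4
= 5·26 / (5·26 + 4·16 + 36) = 0.565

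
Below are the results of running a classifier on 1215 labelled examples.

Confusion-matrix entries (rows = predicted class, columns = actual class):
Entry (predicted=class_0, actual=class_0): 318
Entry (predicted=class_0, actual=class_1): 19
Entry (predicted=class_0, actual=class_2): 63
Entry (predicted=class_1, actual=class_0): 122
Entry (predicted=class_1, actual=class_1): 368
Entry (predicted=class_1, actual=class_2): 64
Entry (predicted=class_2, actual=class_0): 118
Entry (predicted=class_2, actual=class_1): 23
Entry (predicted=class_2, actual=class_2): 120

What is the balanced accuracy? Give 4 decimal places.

Balanced accuracy = mean of per-class recall.
  class_0: recall = 318/558 = 0.56989
  class_1: recall = 368/410 = 0.89756
  class_2: recall = 120/247 = 0.48583
Mean = (0.56989 + 0.89756 + 0.48583) / 3 = 0.6511

0.6511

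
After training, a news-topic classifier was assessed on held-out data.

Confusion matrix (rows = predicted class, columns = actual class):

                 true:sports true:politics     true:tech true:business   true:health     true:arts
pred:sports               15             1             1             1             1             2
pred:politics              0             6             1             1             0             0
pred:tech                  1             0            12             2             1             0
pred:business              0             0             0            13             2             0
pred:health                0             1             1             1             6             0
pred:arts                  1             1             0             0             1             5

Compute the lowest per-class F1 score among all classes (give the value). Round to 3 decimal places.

0.600

Per-class F1 score (2·TP/(2·TP+FP+FN)):
  sports: TP=15, FP=1+1+1+1+2=6, FN=0+1+0+0+1=2 → 30/38 = 0.7895
  politics: TP=6, FP=0+1+1+0+0=2, FN=1+0+0+1+1=3 → 12/17 = 0.7059
  tech: TP=12, FP=1+0+2+1+0=4, FN=1+1+0+1+0=3 → 24/31 = 0.7742
  business: TP=13, FP=0+0+0+2+0=2, FN=1+1+2+1+0=5 → 26/33 = 0.7879
  health: TP=6, FP=0+1+1+1+0=3, FN=1+0+1+2+1=5 → 12/20 = 0.6000
  arts: TP=5, FP=1+1+0+0+1=3, FN=2+0+0+0+0=2 → 10/15 = 0.6667
Lowest is class 'health' with F1 score = 0.600.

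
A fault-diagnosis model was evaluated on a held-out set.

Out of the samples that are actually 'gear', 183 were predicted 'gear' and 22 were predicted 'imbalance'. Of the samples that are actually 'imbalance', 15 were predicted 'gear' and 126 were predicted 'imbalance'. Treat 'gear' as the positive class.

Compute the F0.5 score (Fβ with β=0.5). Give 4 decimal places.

0.9178

Fβ = (1+β²)·TP / ((1+β²)·TP + β²·FN + FP), with β²=1/4
= 1.25·183 / (1.25·183 + 0.25·22 + 15) = 0.9178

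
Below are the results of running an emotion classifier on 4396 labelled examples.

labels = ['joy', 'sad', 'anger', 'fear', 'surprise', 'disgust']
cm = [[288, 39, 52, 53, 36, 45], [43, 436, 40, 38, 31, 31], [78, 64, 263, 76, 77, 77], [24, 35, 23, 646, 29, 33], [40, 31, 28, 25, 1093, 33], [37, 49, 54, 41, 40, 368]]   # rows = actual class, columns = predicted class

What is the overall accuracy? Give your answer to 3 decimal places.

Accuracy = trace / total = (288+436+263+646+1093+368=3094) / 4396 = 3094/4396 = 0.704

0.704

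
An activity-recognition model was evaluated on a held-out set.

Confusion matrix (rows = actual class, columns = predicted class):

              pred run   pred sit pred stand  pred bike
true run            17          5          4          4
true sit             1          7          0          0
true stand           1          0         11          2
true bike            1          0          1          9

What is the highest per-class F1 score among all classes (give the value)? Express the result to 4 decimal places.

Per-class F1 score (2·TP/(2·TP+FP+FN)):
  run: TP=17, FP=1+1+1=3, FN=5+4+4=13 → 34/50 = 0.68000
  sit: TP=7, FP=5+0+0=5, FN=1+0+0=1 → 14/20 = 0.70000
  stand: TP=11, FP=4+0+1=5, FN=1+0+2=3 → 22/30 = 0.73333
  bike: TP=9, FP=4+0+2=6, FN=1+0+1=2 → 18/26 = 0.69231
Highest is class 'stand' with F1 score = 0.7333.

0.7333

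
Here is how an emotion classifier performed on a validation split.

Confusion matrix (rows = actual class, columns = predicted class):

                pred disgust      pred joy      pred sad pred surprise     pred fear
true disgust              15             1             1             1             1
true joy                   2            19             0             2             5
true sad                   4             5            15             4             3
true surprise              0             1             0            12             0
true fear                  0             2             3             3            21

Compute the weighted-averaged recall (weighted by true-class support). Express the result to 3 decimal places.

Per-class recall (TP/(TP+FN)):
  disgust: TP=15, FN=1+1+1+1=4 → 15/19 = 0.7895
  joy: TP=19, FN=2+0+2+5=9 → 19/28 = 0.6786
  sad: TP=15, FN=4+5+4+3=16 → 15/31 = 0.4839
  surprise: TP=12, FN=0+1+0+0=1 → 12/13 = 0.9231
  fear: TP=21, FN=0+2+3+3=8 → 21/29 = 0.7241
Weighted-recall = Σ (supportᵢ/N)·recallᵢ with N=120: (19/120)·0.7895 + (28/120)·0.6786 + (31/120)·0.4839 + (13/120)·0.9231 + (29/120)·0.7241 = 0.683

0.683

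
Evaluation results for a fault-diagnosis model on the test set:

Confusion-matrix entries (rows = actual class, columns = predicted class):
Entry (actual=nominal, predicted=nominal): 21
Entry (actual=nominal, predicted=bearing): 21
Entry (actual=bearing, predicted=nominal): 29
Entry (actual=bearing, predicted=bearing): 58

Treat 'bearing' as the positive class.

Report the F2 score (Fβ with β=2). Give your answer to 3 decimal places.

0.679

Fβ = (1+β²)·TP / ((1+β²)·TP + β²·FN + FP), with β²=4
= 5·58 / (5·58 + 4·29 + 21) = 0.679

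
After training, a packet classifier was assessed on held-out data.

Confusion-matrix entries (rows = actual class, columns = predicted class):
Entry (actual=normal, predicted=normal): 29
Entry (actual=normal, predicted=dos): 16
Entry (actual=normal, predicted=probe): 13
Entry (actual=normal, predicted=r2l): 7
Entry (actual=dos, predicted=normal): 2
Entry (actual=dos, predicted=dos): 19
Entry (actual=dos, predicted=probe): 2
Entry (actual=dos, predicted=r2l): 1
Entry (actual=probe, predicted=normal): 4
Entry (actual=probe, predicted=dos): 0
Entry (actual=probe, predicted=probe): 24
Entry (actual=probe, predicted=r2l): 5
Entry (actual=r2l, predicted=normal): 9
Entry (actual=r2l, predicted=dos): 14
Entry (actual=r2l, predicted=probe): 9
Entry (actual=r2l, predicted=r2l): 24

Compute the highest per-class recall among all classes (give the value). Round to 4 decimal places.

Per-class recall (TP/(TP+FN)):
  normal: TP=29, FN=16+13+7=36 → 29/65 = 0.44615
  dos: TP=19, FN=2+2+1=5 → 19/24 = 0.79167
  probe: TP=24, FN=4+0+5=9 → 24/33 = 0.72727
  r2l: TP=24, FN=9+14+9=32 → 24/56 = 0.42857
Highest is class 'dos' with recall = 0.7917.

0.7917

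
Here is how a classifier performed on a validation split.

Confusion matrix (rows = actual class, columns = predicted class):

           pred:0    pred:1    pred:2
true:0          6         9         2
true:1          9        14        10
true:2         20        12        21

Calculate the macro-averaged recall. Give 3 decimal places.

Per-class recall (TP/(TP+FN)):
  0: TP=6, FN=9+2=11 → 6/17 = 0.3529
  1: TP=14, FN=9+10=19 → 14/33 = 0.4242
  2: TP=21, FN=20+12=32 → 21/53 = 0.3962
Macro-recall = mean = (0.3529 + 0.4242 + 0.3962) / 3 = 0.391

0.391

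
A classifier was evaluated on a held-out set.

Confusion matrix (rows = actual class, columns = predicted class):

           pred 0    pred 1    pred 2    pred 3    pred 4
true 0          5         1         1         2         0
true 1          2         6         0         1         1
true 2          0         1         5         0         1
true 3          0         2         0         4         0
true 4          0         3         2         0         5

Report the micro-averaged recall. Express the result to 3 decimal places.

Micro-averaging pools counts across classes: ΣTP=25, ΣFP=17, ΣFN=17.
Micro-recall = TP/(TP+FN) on pooled counts = 0.595 (equals overall accuracy in single-label multiclass).

0.595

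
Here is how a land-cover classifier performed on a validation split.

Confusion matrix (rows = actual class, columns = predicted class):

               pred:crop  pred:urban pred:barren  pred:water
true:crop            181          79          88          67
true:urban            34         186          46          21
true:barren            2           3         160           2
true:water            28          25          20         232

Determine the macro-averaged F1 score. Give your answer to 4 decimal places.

Per-class F1 score (2·TP/(2·TP+FP+FN)):
  crop: TP=181, FP=34+2+28=64, FN=79+88+67=234 → 362/660 = 0.54848
  urban: TP=186, FP=79+3+25=107, FN=34+46+21=101 → 372/580 = 0.64138
  barren: TP=160, FP=88+46+20=154, FN=2+3+2=7 → 320/481 = 0.66528
  water: TP=232, FP=67+21+2=90, FN=28+25+20=73 → 464/627 = 0.74003
Macro-F1 score = mean = (0.54848 + 0.64138 + 0.66528 + 0.74003) / 4 = 0.6488

0.6488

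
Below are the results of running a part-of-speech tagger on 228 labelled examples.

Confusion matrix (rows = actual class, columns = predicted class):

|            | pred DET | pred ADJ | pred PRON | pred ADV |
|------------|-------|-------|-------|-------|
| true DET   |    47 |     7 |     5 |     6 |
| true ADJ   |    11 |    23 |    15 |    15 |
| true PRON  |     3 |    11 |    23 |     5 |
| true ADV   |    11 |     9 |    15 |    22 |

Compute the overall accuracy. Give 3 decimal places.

Accuracy = trace / total = (47+23+23+22=115) / 228 = 115/228 = 0.504

0.504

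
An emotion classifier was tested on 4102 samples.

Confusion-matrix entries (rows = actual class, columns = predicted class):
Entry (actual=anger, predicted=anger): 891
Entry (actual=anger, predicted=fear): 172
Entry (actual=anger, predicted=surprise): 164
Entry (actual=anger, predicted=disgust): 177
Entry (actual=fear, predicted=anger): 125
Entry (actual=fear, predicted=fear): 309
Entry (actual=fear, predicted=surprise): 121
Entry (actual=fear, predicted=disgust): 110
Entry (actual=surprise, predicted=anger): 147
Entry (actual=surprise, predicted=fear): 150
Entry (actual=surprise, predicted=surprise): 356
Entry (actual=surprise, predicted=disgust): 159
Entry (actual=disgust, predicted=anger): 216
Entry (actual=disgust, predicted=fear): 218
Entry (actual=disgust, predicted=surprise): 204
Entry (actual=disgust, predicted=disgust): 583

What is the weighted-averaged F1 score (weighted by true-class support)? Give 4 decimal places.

0.5246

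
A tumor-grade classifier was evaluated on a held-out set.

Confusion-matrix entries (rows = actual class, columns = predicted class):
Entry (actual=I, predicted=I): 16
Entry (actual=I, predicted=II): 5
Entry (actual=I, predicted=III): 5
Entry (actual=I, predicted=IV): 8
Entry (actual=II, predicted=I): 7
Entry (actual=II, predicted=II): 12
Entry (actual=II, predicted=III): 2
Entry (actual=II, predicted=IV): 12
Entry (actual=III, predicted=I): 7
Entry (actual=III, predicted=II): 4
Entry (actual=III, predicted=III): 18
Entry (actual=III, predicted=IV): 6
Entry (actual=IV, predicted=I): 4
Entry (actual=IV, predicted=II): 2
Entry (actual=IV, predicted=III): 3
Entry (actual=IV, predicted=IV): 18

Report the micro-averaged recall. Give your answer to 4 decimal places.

Micro-averaging pools counts across classes: ΣTP=64, ΣFP=65, ΣFN=65.
Micro-recall = TP/(TP+FN) on pooled counts = 0.4961 (equals overall accuracy in single-label multiclass).

0.4961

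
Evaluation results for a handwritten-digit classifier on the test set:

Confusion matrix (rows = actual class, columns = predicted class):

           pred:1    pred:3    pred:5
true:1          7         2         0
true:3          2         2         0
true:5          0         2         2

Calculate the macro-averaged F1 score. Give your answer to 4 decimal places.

0.6148

Per-class F1 score (2·TP/(2·TP+FP+FN)):
  1: TP=7, FP=2+0=2, FN=2+0=2 → 14/18 = 0.77778
  3: TP=2, FP=2+2=4, FN=2+0=2 → 4/10 = 0.40000
  5: TP=2, FP=0+0=0, FN=0+2=2 → 4/6 = 0.66667
Macro-F1 score = mean = (0.77778 + 0.40000 + 0.66667) / 3 = 0.6148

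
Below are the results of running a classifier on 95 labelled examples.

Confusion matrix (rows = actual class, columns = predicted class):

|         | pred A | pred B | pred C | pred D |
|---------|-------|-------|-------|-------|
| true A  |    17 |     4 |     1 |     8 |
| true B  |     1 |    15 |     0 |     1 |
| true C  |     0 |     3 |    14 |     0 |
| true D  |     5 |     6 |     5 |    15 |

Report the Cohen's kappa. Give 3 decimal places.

0.523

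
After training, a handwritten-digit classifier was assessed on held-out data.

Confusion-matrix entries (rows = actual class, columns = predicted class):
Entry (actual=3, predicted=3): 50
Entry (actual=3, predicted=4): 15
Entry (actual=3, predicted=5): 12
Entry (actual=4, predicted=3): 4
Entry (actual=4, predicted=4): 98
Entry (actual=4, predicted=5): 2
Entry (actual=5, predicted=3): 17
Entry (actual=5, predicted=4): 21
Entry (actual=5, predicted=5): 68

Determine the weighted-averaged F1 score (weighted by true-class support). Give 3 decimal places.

Per-class F1 score (2·TP/(2·TP+FP+FN)):
  3: TP=50, FP=4+17=21, FN=15+12=27 → 100/148 = 0.6757
  4: TP=98, FP=15+21=36, FN=4+2=6 → 196/238 = 0.8235
  5: TP=68, FP=12+2=14, FN=17+21=38 → 136/188 = 0.7234
Weighted-F1 score = Σ (supportᵢ/N)·F1 scoreᵢ with N=287: (77/287)·0.6757 + (104/287)·0.8235 + (106/287)·0.7234 = 0.747

0.747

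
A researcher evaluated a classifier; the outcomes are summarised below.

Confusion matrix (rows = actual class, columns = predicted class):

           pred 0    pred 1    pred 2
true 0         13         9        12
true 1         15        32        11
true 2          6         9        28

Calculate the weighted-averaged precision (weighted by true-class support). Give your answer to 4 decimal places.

Per-class precision (TP/(TP+FP)):
  0: TP=13, FP=15+6=21 → 13/34 = 0.38235
  1: TP=32, FP=9+9=18 → 32/50 = 0.64000
  2: TP=28, FP=12+11=23 → 28/51 = 0.54902
Weighted-precision = Σ (supportᵢ/N)·precisionᵢ with N=135: (34/135)·0.38235 + (58/135)·0.64000 + (43/135)·0.54902 = 0.5461

0.5461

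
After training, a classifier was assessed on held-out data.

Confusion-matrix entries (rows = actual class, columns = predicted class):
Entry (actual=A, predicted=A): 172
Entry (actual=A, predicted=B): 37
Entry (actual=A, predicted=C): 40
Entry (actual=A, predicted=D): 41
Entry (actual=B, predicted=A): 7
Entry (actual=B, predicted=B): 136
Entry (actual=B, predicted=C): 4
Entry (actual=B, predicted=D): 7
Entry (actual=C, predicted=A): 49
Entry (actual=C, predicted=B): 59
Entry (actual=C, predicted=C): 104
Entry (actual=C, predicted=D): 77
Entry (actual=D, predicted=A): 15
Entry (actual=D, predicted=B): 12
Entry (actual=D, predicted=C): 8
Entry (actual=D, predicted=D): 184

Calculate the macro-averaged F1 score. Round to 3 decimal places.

0.623

Per-class F1 score (2·TP/(2·TP+FP+FN)):
  A: TP=172, FP=7+49+15=71, FN=37+40+41=118 → 344/533 = 0.6454
  B: TP=136, FP=37+59+12=108, FN=7+4+7=18 → 272/398 = 0.6834
  C: TP=104, FP=40+4+8=52, FN=49+59+77=185 → 208/445 = 0.4674
  D: TP=184, FP=41+7+77=125, FN=15+12+8=35 → 368/528 = 0.6970
Macro-F1 score = mean = (0.6454 + 0.6834 + 0.4674 + 0.6970) / 4 = 0.623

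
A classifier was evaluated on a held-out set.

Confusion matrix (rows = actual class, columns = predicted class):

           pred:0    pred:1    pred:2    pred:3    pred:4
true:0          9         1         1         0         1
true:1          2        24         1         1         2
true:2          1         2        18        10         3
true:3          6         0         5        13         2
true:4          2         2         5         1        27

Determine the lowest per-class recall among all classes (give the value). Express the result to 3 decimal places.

0.500

Per-class recall (TP/(TP+FN)):
  0: TP=9, FN=1+1+0+1=3 → 9/12 = 0.7500
  1: TP=24, FN=2+1+1+2=6 → 24/30 = 0.8000
  2: TP=18, FN=1+2+10+3=16 → 18/34 = 0.5294
  3: TP=13, FN=6+0+5+2=13 → 13/26 = 0.5000
  4: TP=27, FN=2+2+5+1=10 → 27/37 = 0.7297
Lowest is class '3' with recall = 0.500.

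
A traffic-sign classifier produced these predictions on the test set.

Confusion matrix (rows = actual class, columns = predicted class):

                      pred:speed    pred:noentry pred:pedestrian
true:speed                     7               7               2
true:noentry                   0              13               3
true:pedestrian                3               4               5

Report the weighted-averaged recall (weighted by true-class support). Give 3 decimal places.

0.568

Per-class recall (TP/(TP+FN)):
  speed: TP=7, FN=7+2=9 → 7/16 = 0.4375
  noentry: TP=13, FN=0+3=3 → 13/16 = 0.8125
  pedestrian: TP=5, FN=3+4=7 → 5/12 = 0.4167
Weighted-recall = Σ (supportᵢ/N)·recallᵢ with N=44: (16/44)·0.4375 + (16/44)·0.8125 + (12/44)·0.4167 = 0.568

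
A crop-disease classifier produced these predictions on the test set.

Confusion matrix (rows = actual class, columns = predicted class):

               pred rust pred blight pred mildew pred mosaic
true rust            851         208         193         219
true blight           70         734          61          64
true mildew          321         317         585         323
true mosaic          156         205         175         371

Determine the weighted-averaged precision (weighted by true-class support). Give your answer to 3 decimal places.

0.535

Per-class precision (TP/(TP+FP)):
  rust: TP=851, FP=70+321+156=547 → 851/1398 = 0.6087
  blight: TP=734, FP=208+317+205=730 → 734/1464 = 0.5014
  mildew: TP=585, FP=193+61+175=429 → 585/1014 = 0.5769
  mosaic: TP=371, FP=219+64+323=606 → 371/977 = 0.3797
Weighted-precision = Σ (supportᵢ/N)·precisionᵢ with N=4853: (1471/4853)·0.6087 + (929/4853)·0.5014 + (1546/4853)·0.5769 + (907/4853)·0.3797 = 0.535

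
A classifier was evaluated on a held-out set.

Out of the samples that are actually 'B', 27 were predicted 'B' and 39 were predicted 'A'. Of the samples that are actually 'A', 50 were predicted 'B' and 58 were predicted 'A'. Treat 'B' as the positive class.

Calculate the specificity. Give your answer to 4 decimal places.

Specificity = TN/(TN+FP) = 58/(58+50) = 0.5370

0.5370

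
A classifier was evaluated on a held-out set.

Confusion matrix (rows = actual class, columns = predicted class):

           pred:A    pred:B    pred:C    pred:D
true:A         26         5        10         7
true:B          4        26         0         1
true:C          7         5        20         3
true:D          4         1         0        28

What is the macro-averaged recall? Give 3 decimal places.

0.700

Per-class recall (TP/(TP+FN)):
  A: TP=26, FN=5+10+7=22 → 26/48 = 0.5417
  B: TP=26, FN=4+0+1=5 → 26/31 = 0.8387
  C: TP=20, FN=7+5+3=15 → 20/35 = 0.5714
  D: TP=28, FN=4+1+0=5 → 28/33 = 0.8485
Macro-recall = mean = (0.5417 + 0.8387 + 0.5714 + 0.8485) / 4 = 0.700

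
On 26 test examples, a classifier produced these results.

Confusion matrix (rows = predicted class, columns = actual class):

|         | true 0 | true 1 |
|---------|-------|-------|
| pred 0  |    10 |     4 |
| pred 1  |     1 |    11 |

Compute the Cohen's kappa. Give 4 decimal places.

Observed agreement pₒ = trace/N = 21/26 = 0.80769
Expected agreement pₑ = Σ (rowᵢ·colᵢ)/N² = (11·14 + 15·12)/26² = 0.49408
κ = (pₒ − pₑ)/(1 − pₑ) = (0.80769 − 0.49408)/(1 − 0.49408) = 0.6199

0.6199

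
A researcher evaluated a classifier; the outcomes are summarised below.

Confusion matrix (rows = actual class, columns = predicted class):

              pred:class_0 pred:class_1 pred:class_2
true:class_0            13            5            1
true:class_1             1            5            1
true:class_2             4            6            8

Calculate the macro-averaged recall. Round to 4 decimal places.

Per-class recall (TP/(TP+FN)):
  class_0: TP=13, FN=5+1=6 → 13/19 = 0.68421
  class_1: TP=5, FN=1+1=2 → 5/7 = 0.71429
  class_2: TP=8, FN=4+6=10 → 8/18 = 0.44444
Macro-recall = mean = (0.68421 + 0.71429 + 0.44444) / 3 = 0.6143

0.6143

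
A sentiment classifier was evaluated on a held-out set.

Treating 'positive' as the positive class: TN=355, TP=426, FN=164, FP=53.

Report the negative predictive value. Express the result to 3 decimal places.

NPV = TN/(TN+FN) = 355/(355+164) = 0.684

0.684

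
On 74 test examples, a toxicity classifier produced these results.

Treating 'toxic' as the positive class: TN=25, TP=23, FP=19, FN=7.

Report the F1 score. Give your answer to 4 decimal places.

0.6389

Precision = TP/(TP+FP) = 23/42 = 0.5476
Recall = TP/(TP+FN) = 23/30 = 0.7667
F1 = 2·TP/(2·TP+FP+FN) = 46/72 = 0.6389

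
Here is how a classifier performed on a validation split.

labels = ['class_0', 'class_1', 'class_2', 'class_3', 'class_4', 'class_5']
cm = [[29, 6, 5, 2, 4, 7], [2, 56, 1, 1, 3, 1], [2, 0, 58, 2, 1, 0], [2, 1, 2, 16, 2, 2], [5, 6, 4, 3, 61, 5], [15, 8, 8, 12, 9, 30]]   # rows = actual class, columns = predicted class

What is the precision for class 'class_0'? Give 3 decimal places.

0.527

One-vs-rest for 'class_0': TP = diagonal; FP = other classes predicted 'class_0'; FN = 'class_0' predicted as other.
precision = TP/(TP+FP).
class_0: TP=29, FP=2+2+2+5+15=26 → 29/55 = 0.5273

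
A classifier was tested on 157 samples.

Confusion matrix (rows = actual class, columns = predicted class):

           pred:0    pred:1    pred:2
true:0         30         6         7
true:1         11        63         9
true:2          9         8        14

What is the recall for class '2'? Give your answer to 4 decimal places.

0.4516

recall = TP/(TP+FN).
2: TP=14, FN=9+8=17 → 14/31 = 0.45161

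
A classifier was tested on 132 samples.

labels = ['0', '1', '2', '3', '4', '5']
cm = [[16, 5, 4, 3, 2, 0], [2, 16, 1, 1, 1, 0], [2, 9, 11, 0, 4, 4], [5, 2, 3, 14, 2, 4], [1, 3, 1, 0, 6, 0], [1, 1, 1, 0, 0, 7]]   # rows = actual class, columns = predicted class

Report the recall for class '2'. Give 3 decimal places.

Treat '2' as positive and all other classes as negative.
recall = TP/(TP+FN).
2: TP=11, FN=2+9+0+4+4=19 → 11/30 = 0.3667

0.367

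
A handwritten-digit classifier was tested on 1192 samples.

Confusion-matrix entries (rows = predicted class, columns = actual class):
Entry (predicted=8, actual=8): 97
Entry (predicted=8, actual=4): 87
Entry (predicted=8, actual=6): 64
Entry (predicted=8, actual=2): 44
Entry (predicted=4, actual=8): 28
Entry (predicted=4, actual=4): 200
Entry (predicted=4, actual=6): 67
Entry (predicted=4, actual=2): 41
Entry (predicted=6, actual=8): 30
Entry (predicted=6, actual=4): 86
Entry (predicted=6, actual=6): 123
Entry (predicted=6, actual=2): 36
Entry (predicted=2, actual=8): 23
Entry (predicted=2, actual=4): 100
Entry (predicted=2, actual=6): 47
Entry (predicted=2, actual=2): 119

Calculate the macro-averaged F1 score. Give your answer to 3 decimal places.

0.446

Per-class F1 score (2·TP/(2·TP+FP+FN)):
  8: TP=97, FP=87+64+44=195, FN=28+30+23=81 → 194/470 = 0.4128
  4: TP=200, FP=28+67+41=136, FN=87+86+100=273 → 400/809 = 0.4944
  6: TP=123, FP=30+86+36=152, FN=64+67+47=178 → 246/576 = 0.4271
  2: TP=119, FP=23+100+47=170, FN=44+41+36=121 → 238/529 = 0.4499
Macro-F1 score = mean = (0.4128 + 0.4944 + 0.4271 + 0.4499) / 4 = 0.446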